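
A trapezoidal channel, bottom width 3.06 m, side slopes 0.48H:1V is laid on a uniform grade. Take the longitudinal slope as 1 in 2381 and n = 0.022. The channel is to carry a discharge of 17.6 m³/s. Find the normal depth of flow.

y_n = 3.21 m

Manning's equation rearranged: A R^(2/3) = nQ / (1·√S) = 0.022 × 17.6 / (√0.00042) = 18.89.
At y = 4.09 m: A R^(2/3) = 29.19 — over.
At y = 2.65 m: A R^(2/3) = 13.56 — short.
At y = 3.21 m: A R^(2/3) = 18.92 — close enough.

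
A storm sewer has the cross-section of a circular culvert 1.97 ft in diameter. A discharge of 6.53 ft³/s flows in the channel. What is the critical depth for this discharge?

y_c = 0.909 ft

At critical depth, Q² T / (g A³) = 1, i.e. A³/T = Q²/g = 6.53²/32.2 = 1.324.
Try y = 0.73 ft: A³/T = 0.5698 — low.
Try y = 0.909 ft: A³/T = 1.322 — ≈ 1.324.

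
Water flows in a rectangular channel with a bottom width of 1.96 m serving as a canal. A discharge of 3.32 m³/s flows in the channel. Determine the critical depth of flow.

y_c = 0.664 m

For a rectangular channel, critical depth y_c = (q²/g)^(1/3) where q = Q/b = 3.32/1.96 = 1.694 m²/s.
So y_c = (1.694²/9.81)^(1/3) = 0.664 m.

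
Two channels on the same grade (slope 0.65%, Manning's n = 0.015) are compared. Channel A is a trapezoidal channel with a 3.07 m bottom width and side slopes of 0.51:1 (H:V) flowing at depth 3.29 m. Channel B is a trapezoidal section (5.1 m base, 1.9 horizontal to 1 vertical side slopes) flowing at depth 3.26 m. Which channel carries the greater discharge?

channel B

Channel A: With bottom width b = 3.07 m and side slope z = 0.51: A = (b + zy)y = (3.07 + 0.51×3.29)×3.29 = 15.62 m²; P = b + 2y√(1+z²) = 3.07 + 2×3.29×1.123 = 10.46 m. Hydraulic radius R = A/P = 15.62/10.46 = 1.494 m. Q_A = (1/0.015)·15.62·1.494^(2/3)·√0.0065 = 109.7 m³/s.
Channel B: With bottom width b = 5.1 m and side slope z = 1.9: A = (b + zy)y = (5.1 + 1.9×3.26)×3.26 = 36.82 m²; P = b + 2y√(1+z²) = 5.1 + 2×3.26×2.147 = 19.1 m. Hydraulic radius R = A/P = 36.82/19.1 = 1.928 m. Q_B = (1/0.015)·36.82·1.928^(2/3)·√0.0065 = 306.5 m³/s.
Q_A = 109.7 m³/s vs Q_B = 306.5 m³/s, so channel B carries more.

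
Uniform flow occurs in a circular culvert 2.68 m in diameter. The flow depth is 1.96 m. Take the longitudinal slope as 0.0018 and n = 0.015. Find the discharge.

For a circular section of diameter D = 2.68 m at depth y = 1.96 m, the central angle is θ = 2 arccos(1 − 2y/D) = 4.104 rad. Then A = (D²/8)(θ − sin θ) = 4.421 m² and P = Dθ/2 = 5.499 m.
Hydraulic radius R = A/P = 4.421/5.499 = 0.8039 m.
Manning's equation: Q = (1/n) A R^(2/3) S^(1/2) = (1/0.015) × 4.421 × 0.8039^(2/3) × 0.0018^(1/2) = 10.8 m³/s.

Q = 10.8 m³/s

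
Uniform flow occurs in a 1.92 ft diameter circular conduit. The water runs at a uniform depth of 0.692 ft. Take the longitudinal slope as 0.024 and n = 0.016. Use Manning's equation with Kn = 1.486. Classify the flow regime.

supercritical

For a circular section of diameter D = 1.92 ft at depth y = 0.692 ft, the central angle is θ = 2 arccos(1 − 2y/D) = 2.576 rad. Then A = (D²/8)(θ − sin θ) = 0.9398 ft² and P = Dθ/2 = 2.473 ft.
Hydraulic radius R = A/P = 0.9398/2.473 = 0.3801 ft.
V = (1.486/n) R^(2/3) √S = (1.486/0.016) × 0.3801^(2/3) × √0.024 = 7.55 ft/s. Hydraulic depth D_h = A/T = 0.9398/1.844 = 0.5098 ft.
Froude number Fr = V/√(g·D_h) = 7.55/√(32.2×0.5098) = 1.86, which is greater than 1, so the flow is supercritical.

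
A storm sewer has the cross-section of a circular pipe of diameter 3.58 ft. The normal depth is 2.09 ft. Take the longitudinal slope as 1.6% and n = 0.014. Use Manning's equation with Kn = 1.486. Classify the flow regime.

For a circular section of diameter D = 3.58 ft at depth y = 2.09 ft, the central angle is θ = 2 arccos(1 − 2y/D) = 3.478 rad. Then A = (D²/8)(θ − sin θ) = 6.102 ft² and P = Dθ/2 = 6.226 ft.
Hydraulic radius R = A/P = 6.102/6.226 = 0.98 ft.
V = (1.486/n) R^(2/3) √S = (1.486/0.014) × 0.98^(2/3) × √0.016 = 13.25 ft/s. Hydraulic depth D_h = A/T = 6.102/3.529 = 1.729 ft.
Froude number Fr = V/√(g·D_h) = 13.25/√(32.2×1.729) = 1.78, which is greater than 1, so the flow is supercritical.

supercritical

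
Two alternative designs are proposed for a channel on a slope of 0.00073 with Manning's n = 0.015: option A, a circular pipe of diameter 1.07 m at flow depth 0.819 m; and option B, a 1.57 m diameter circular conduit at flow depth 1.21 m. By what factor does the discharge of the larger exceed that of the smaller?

2.8

Channel A: For a circular section of diameter D = 1.07 m at depth y = 0.819 m, the central angle is θ = 2 arccos(1 − 2y/D) = 4.261 rad. Then A = (D²/8)(θ − sin θ) = 0.7385 m² and P = Dθ/2 = 2.28 m. Hydraulic radius R = A/P = 0.7385/2.28 = 0.324 m. Q_A = (1/0.015)·0.7385·0.324^(2/3)·√0.00073 = 0.6275 m³/s.
Channel B: For a circular section of diameter D = 1.57 m at depth y = 1.21 m, the central angle is θ = 2 arccos(1 − 2y/D) = 4.286 rad. Then A = (D²/8)(θ − sin θ) = 1.601 m² and P = Dθ/2 = 3.364 m. Hydraulic radius R = A/P = 1.601/3.364 = 0.4759 m. Q_B = (1/0.015)·1.601·0.4759^(2/3)·√0.00073 = 1.758 m³/s.
The larger discharge is 1.758 m³/s and the smaller is 0.6275 m³/s; the ratio is 2.8.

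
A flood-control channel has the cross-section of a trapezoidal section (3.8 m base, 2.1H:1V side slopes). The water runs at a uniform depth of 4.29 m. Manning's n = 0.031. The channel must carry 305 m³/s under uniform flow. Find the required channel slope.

S = 0.00968

With bottom width b = 3.8 m and side slope z = 2.1: A = (b + zy)y = (3.8 + 2.1×4.29)×4.29 = 54.95 m²; P = b + 2y√(1+z²) = 3.8 + 2×4.29×2.326 = 23.76 m.
Hydraulic radius R = A/P = 54.95/23.76 = 2.313 m.
From Manning's equation, S = [nQ / (1 A R^(2/3))]² = [0.031 × 305 / (1 × 54.95 × 2.313^(2/3))]² = 0.00968.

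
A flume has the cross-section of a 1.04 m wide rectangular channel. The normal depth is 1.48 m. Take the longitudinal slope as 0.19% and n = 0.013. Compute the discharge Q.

Q = 2.73 m³/s

Flow area A = b·y = 1.04 × 1.48 = 1.539 m². Wetted perimeter P = b + 2y = 1.04 + 2×1.48 = 4 m.
Hydraulic radius R = A/P = 1.539/4 = 0.3848 m.
Manning's equation: Q = (1/n) A R^(2/3) S^(1/2) = (1/0.013) × 1.539 × 0.3848^(2/3) × 0.0019^(1/2) = 2.73 m³/s.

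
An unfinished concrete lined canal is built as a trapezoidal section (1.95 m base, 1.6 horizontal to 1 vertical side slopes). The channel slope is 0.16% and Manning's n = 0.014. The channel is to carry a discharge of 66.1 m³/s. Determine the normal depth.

Manning's equation rearranged: A R^(2/3) = nQ / (1·√S) = 0.014 × 66.1 / (√0.0016) = 23.13.
At y = 3.52 m: A R^(2/3) = 38.79 — high.
At y = 2.18 m: A R^(2/3) = 13.12 — low.
At y = 2.81 m: A R^(2/3) = 23.13 — close enough.

y_n = 2.81 m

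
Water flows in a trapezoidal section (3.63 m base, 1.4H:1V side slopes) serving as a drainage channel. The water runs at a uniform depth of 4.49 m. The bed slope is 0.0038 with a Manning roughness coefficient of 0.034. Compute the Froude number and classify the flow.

With bottom width b = 3.63 m and side slope z = 1.4: A = (b + zy)y = (3.63 + 1.4×4.49)×4.49 = 44.52 m²; P = b + 2y√(1+z²) = 3.63 + 2×4.49×1.72 = 19.08 m.
Hydraulic radius R = A/P = 44.52/19.08 = 2.334 m.
V = (1/n) R^(2/3) √S = (1/0.034) × 2.334^(2/3) × √0.0038 = 3.19 m/s. Hydraulic depth D_h = A/T = 44.52/16.2 = 2.748 m.
Froude number Fr = V/√(g·D_h) = 3.19/√(9.81×2.748) = 0.614, which is less than 1, so the flow is subcritical.

subcritical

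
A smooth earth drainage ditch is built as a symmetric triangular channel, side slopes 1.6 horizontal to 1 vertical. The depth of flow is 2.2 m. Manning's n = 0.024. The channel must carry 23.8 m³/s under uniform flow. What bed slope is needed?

For a triangular section with side slope z = 1.6: A = zy² = 1.6×2.2² = 7.744 m²; P = 2y√(1+z²) = 2×2.2×1.887 = 8.302 m.
Hydraulic radius R = A/P = 7.744/8.302 = 0.9328 m.
From Manning's equation, S = [nQ / (1 A R^(2/3))]² = [0.024 × 23.8 / (1 × 7.744 × 0.9328^(2/3))]² = 0.00597.

S = 0.00597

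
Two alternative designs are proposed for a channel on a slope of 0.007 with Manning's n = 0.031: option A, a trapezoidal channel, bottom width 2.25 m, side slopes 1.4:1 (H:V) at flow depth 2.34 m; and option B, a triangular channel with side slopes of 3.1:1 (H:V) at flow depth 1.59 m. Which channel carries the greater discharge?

Channel A: With bottom width b = 2.25 m and side slope z = 1.4: A = (b + zy)y = (2.25 + 1.4×2.34)×2.34 = 12.93 m²; P = b + 2y√(1+z²) = 2.25 + 2×2.34×1.72 = 10.3 m. Hydraulic radius R = A/P = 12.93/10.3 = 1.255 m. Q_A = (1/0.031)·12.93·1.255^(2/3)·√0.007 = 40.61 m³/s.
Channel B: For a triangular section with side slope z = 3.1: A = zy² = 3.1×1.59² = 7.837 m²; P = 2y√(1+z²) = 2×1.59×3.257 = 10.36 m. Hydraulic radius R = A/P = 7.837/10.36 = 0.7566 m. Q_B = (1/0.031)·7.837·0.7566^(2/3)·√0.007 = 17.56 m³/s.
Q_A = 40.61 m³/s vs Q_B = 17.56 m³/s, so channel A carries more.

channel A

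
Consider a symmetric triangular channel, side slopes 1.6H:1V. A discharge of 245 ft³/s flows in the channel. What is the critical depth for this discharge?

y_c = 4.29 ft

At critical depth, Q² T / (g A³) = 1, i.e. A³/T = Q²/g = 245²/32.2 = 1864.
Trying y = 3.48 ft: A³/T = 653.3 — short.
Trying y = 5.38 ft: A³/T = 5769 — over.
Trying y = 4.29 ft: A³/T = 1860 — ≈ 1864.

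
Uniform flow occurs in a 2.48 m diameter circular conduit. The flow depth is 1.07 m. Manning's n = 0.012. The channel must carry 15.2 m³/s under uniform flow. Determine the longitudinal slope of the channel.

For a circular section of diameter D = 2.48 m at depth y = 1.07 m, the central angle is θ = 2 arccos(1 − 2y/D) = 2.867 rad. Then A = (D²/8)(θ − sin θ) = 1.995 m² and P = Dθ/2 = 3.555 m.
Hydraulic radius R = A/P = 1.995/3.555 = 0.5613 m.
From Manning's equation, S = [nQ / (1 A R^(2/3))]² = [0.012 × 15.2 / (1 × 1.995 × 0.5613^(2/3))]² = 0.0181.

S = 0.0181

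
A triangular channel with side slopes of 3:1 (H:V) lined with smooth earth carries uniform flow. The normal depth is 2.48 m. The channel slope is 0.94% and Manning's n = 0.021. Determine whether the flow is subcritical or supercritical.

supercritical

For a triangular section with side slope z = 3: A = zy² = 3×2.48² = 18.45 m²; P = 2y√(1+z²) = 2×2.48×3.162 = 15.68 m.
Hydraulic radius R = A/P = 18.45/15.68 = 1.176 m.
V = (1/n) R^(2/3) √S = (1/0.021) × 1.176^(2/3) × √0.0094 = 5.145 m/s. Hydraulic depth D_h = A/T = 18.45/14.88 = 1.24 m.
Froude number Fr = V/√(g·D_h) = 5.145/√(9.81×1.24) = 1.48, which is greater than 1, so the flow is supercritical.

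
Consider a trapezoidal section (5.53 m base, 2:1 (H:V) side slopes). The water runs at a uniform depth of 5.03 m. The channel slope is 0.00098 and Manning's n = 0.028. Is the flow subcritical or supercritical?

With bottom width b = 5.53 m and side slope z = 2: A = (b + zy)y = (5.53 + 2×5.03)×5.03 = 78.42 m²; P = b + 2y√(1+z²) = 5.53 + 2×5.03×2.236 = 28.02 m.
Hydraulic radius R = A/P = 78.42/28.02 = 2.798 m.
V = (1/n) R^(2/3) √S = (1/0.028) × 2.798^(2/3) × √0.00098 = 2.22 m/s. Hydraulic depth D_h = A/T = 78.42/25.65 = 3.057 m.
Froude number Fr = V/√(g·D_h) = 2.22/√(9.81×3.057) = 0.405, which is less than 1, so the flow is subcritical.

subcritical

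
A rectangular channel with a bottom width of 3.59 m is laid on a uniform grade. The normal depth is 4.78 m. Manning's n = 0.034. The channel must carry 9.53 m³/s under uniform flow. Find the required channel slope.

S = 0.00025

Flow area A = b·y = 3.59 × 4.78 = 17.16 m². Wetted perimeter P = b + 2y = 3.59 + 2×4.78 = 13.15 m.
Hydraulic radius R = A/P = 17.16/13.15 = 1.305 m.
From Manning's equation, S = [nQ / (1 A R^(2/3))]² = [0.034 × 9.53 / (1 × 17.16 × 1.305^(2/3))]² = 0.00025.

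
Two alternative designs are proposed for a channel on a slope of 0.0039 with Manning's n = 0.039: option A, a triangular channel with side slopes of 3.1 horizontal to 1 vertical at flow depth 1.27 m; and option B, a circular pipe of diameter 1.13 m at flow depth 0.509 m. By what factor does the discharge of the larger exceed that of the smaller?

19.8

Channel A: For a triangular section with side slope z = 3.1: A = zy² = 3.1×1.27² = 5 m²; P = 2y√(1+z²) = 2×1.27×3.257 = 8.274 m. Hydraulic radius R = A/P = 5/8.274 = 0.6043 m. Q_A = (1/0.039)·5·0.6043^(2/3)·√0.0039 = 5.723 m³/s.
Channel B: For a circular section of diameter D = 1.13 m at depth y = 0.509 m, the central angle is θ = 2 arccos(1 − 2y/D) = 2.943 rad. Then A = (D²/8)(θ − sin θ) = 0.4383 m² and P = Dθ/2 = 1.663 m. Hydraulic radius R = A/P = 0.4383/1.663 = 0.2636 m. Q_B = (1/0.039)·0.4383·0.2636^(2/3)·√0.0039 = 0.2885 m³/s.
The larger discharge is 5.723 m³/s and the smaller is 0.2885 m³/s; the ratio is 19.8.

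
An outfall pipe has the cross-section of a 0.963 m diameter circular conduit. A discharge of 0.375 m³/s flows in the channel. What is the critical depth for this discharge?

At critical depth, Q² T / (g A³) = 1, i.e. A³/T = Q²/g = 0.375²/9.81 = 0.01433.
Trying y = 0.438 m: A³/T = 0.03492 — too large.
Trying y = 0.347 m: A³/T = 0.01428 — matches.

y_c = 0.347 m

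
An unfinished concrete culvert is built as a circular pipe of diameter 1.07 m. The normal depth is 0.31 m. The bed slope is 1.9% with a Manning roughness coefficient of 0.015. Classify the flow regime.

For a circular section of diameter D = 1.07 m at depth y = 0.31 m, the central angle is θ = 2 arccos(1 − 2y/D) = 2.273 rad. Then A = (D²/8)(θ − sin θ) = 0.2161 m² and P = Dθ/2 = 1.216 m.
Hydraulic radius R = A/P = 0.2161/1.216 = 0.1777 m.
V = (1/n) R^(2/3) √S = (1/0.015) × 0.1777^(2/3) × √0.019 = 2.905 m/s. Hydraulic depth D_h = A/T = 0.2161/0.9708 = 0.2227 m.
Froude number Fr = V/√(g·D_h) = 2.905/√(9.81×0.2227) = 1.97, which is greater than 1, so the flow is supercritical.

supercritical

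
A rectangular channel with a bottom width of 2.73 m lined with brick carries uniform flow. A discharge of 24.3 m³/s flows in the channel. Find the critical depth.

y_c = 2.01 m

For a rectangular channel, critical depth y_c = (q²/g)^(1/3) where q = Q/b = 24.3/2.73 = 8.901 m²/s.
So y_c = (8.901²/9.81)^(1/3) = 2.01 m.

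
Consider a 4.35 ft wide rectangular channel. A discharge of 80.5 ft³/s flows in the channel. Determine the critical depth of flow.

For a rectangular channel, critical depth y_c = (q²/g)^(1/3) where q = Q/b = 80.5/4.35 = 18.51 ft²/s.
So y_c = (18.51²/32.2)^(1/3) = 2.2 ft.

y_c = 2.2 ft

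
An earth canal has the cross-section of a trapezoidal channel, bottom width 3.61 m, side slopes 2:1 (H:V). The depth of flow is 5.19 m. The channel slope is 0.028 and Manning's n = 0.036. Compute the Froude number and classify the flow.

supercritical

With bottom width b = 3.61 m and side slope z = 2: A = (b + zy)y = (3.61 + 2×5.19)×5.19 = 72.61 m²; P = b + 2y√(1+z²) = 3.61 + 2×5.19×2.236 = 26.82 m.
Hydraulic radius R = A/P = 72.61/26.82 = 2.707 m.
V = (1/n) R^(2/3) √S = (1/0.036) × 2.707^(2/3) × √0.028 = 9.029 m/s. Hydraulic depth D_h = A/T = 72.61/24.37 = 2.979 m.
Froude number Fr = V/√(g·D_h) = 9.029/√(9.81×2.979) = 1.67, which is greater than 1, so the flow is supercritical.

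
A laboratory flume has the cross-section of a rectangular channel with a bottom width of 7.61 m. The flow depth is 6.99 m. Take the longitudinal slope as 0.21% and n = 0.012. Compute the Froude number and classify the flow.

subcritical

Flow area A = b·y = 7.61 × 6.99 = 53.19 m². Wetted perimeter P = b + 2y = 7.61 + 2×6.99 = 21.59 m.
Hydraulic radius R = A/P = 53.19/21.59 = 2.464 m.
V = (1/n) R^(2/3) √S = (1/0.012) × 2.464^(2/3) × √0.0021 = 6.966 m/s. Hydraulic depth D_h = A/T = 53.19/7.61 = 6.99 m.
Froude number Fr = V/√(g·D_h) = 6.966/√(9.81×6.99) = 0.841, which is less than 1, so the flow is subcritical.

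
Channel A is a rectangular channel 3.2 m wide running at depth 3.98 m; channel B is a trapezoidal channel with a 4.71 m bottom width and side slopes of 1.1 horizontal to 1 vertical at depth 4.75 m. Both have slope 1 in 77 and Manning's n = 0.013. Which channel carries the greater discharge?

channel B

Channel A: Flow area A = b·y = 3.2 × 3.98 = 12.74 m². Wetted perimeter P = b + 2y = 3.2 + 2×3.98 = 11.16 m. Hydraulic radius R = A/P = 12.74/11.16 = 1.141 m. Q_A = (1/0.013)·12.74·1.141^(2/3)·√0.01299 = 121.9 m³/s.
Channel B: With bottom width b = 4.71 m and side slope z = 1.1: A = (b + zy)y = (4.71 + 1.1×4.75)×4.75 = 47.19 m²; P = b + 2y√(1+z²) = 4.71 + 2×4.75×1.487 = 18.83 m. Hydraulic radius R = A/P = 47.19/18.83 = 2.506 m. Q_B = (1/0.013)·47.19·2.506^(2/3)·√0.01299 = 763.2 m³/s.
Q_A = 121.9 m³/s vs Q_B = 763.2 m³/s, so channel B carries more.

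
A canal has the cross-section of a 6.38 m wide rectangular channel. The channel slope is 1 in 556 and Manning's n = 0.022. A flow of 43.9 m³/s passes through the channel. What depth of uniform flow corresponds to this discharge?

Manning's equation rearranged: A R^(2/3) = nQ / (1·√S) = 0.022 × 43.9 / (√0.001799) = 22.77.
Try y = 1.97 m: A R^(2/3) = 14.33 — too small.
Try y = 3.21 m: A R^(2/3) = 28.02 — too large.
Try y = 2.75 m: A R^(2/3) = 22.75 — ≈ 22.77.

y_n = 2.75 m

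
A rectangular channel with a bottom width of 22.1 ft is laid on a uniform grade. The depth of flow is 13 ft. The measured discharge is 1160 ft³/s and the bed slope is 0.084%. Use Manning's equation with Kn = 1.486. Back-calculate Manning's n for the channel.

Flow area A = b·y = 22.1 × 13 = 287.3 ft². Wetted perimeter P = b + 2y = 22.1 + 2×13 = 48.1 ft.
Hydraulic radius R = A/P = 287.3/48.1 = 5.973 ft.
Rearranging Manning's equation: n = (1.486/Q) A R^(2/3) S^(1/2) = (1.486/1160) × 287.3 × 5.973^(2/3) × √0.00084 = 0.0351.

n = 0.0351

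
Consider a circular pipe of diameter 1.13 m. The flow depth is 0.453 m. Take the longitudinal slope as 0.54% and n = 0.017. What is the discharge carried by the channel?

Q = 0.632 m³/s

For a circular section of diameter D = 1.13 m at depth y = 0.453 m, the central angle is θ = 2 arccos(1 − 2y/D) = 2.742 rad. Then A = (D²/8)(θ − sin θ) = 0.3757 m² and P = Dθ/2 = 1.55 m.
Hydraulic radius R = A/P = 0.3757/1.55 = 0.2425 m.
Manning's equation: Q = (1/n) A R^(2/3) S^(1/2) = (1/0.017) × 0.3757 × 0.2425^(2/3) × 0.0054^(1/2) = 0.632 m³/s.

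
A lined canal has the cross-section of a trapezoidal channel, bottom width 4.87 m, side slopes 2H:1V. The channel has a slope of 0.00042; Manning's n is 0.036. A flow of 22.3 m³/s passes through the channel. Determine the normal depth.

y_n = 2.72 m

Manning's equation rearranged: A R^(2/3) = nQ / (1·√S) = 0.036 × 22.3 / (√0.00042) = 39.17.
At y = 2.17 m: A R^(2/3) = 24.67 — too small.
At y = 3.37 m: A R^(2/3) = 61.32 — too large.
At y = 2.72 m: A R^(2/3) = 39.1 — matches.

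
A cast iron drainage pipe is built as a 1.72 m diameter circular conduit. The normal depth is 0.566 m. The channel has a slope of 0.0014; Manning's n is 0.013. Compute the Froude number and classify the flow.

For a circular section of diameter D = 1.72 m at depth y = 0.566 m, the central angle is θ = 2 arccos(1 − 2y/D) = 2.444 rad. Then A = (D²/8)(θ − sin θ) = 0.6661 m² and P = Dθ/2 = 2.102 m.
Hydraulic radius R = A/P = 0.6661/2.102 = 0.3169 m.
V = (1/n) R^(2/3) √S = (1/0.013) × 0.3169^(2/3) × √0.0014 = 1.338 m/s. Hydraulic depth D_h = A/T = 0.6661/1.616 = 0.4121 m.
Froude number Fr = V/√(g·D_h) = 1.338/√(9.81×0.4121) = 0.665, which is less than 1, so the flow is subcritical.

subcritical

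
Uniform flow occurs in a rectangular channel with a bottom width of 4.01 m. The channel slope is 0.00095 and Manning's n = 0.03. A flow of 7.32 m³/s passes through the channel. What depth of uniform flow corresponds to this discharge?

Manning's equation rearranged: A R^(2/3) = nQ / (1·√S) = 0.03 × 7.32 / (√0.00095) = 7.125.
Trying y = 2.31 m: A R^(2/3) = 9.711 — too large.
Trying y = 1.83 m: A R^(2/3) = 7.125 — close enough.

y_n = 1.83 m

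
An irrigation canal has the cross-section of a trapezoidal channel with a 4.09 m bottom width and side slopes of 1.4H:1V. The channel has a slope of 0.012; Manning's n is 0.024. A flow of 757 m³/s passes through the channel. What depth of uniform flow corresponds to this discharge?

y_n = 6.15 m

Manning's equation rearranged: A R^(2/3) = nQ / (1·√S) = 0.024 × 757 / (√0.012) = 165.9.
At y = 6.67 m: A R^(2/3) = 199 — high.
At y = 4.89 m: A R^(2/3) = 99.99 — low.
At y = 6.15 m: A R^(2/3) = 165.8 — close enough.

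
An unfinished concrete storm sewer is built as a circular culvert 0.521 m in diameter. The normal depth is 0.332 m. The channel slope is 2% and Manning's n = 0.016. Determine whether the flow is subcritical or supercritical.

For a circular section of diameter D = 0.521 m at depth y = 0.332 m, the central angle is θ = 2 arccos(1 − 2y/D) = 3.698 rad. Then A = (D²/8)(θ − sin θ) = 0.1434 m² and P = Dθ/2 = 0.9632 m.
Hydraulic radius R = A/P = 0.1434/0.9632 = 0.1488 m.
V = (1/n) R^(2/3) √S = (1/0.016) × 0.1488^(2/3) × √0.02 = 2.482 m/s. Hydraulic depth D_h = A/T = 0.1434/0.501 = 0.2862 m.
Froude number Fr = V/√(g·D_h) = 2.482/√(9.81×0.2862) = 1.48, which is greater than 1, so the flow is supercritical.

supercritical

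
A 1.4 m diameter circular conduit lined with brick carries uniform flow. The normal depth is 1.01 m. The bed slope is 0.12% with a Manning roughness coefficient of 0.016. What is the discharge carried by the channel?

Q = 1.44 m³/s

For a circular section of diameter D = 1.4 m at depth y = 1.01 m, the central angle is θ = 2 arccos(1 − 2y/D) = 4.059 rad. Then A = (D²/8)(θ − sin θ) = 1.189 m² and P = Dθ/2 = 2.841 m.
Hydraulic radius R = A/P = 1.189/2.841 = 0.4185 m.
Manning's equation: Q = (1/n) A R^(2/3) S^(1/2) = (1/0.016) × 1.189 × 0.4185^(2/3) × 0.0012^(1/2) = 1.44 m³/s.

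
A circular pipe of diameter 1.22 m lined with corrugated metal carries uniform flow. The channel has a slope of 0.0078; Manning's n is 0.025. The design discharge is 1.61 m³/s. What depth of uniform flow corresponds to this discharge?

Manning's equation rearranged: A R^(2/3) = nQ / (1·√S) = 0.025 × 1.61 / (√0.0078) = 0.4557.
Try y = 1.07 m: A R^(2/3) = 0.5573 — high.
Try y = 0.692 m: A R^(2/3) = 0.326 — low.
Try y = 0.872 m: A R^(2/3) = 0.4555 — ≈ 0.4557.

y_n = 0.872 m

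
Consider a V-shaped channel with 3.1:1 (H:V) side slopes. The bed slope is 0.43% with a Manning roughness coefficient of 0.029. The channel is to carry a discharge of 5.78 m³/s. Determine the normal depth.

Manning's equation rearranged: A R^(2/3) = nQ / (1·√S) = 0.029 × 5.78 / (√0.0043) = 2.556.
Trying y = 0.981 m: A R^(2/3) = 1.795 — low.
Trying y = 1.21 m: A R^(2/3) = 3.141 — high.
Trying y = 1.12 m: A R^(2/3) = 2.556 — matches.

y_n = 1.12 m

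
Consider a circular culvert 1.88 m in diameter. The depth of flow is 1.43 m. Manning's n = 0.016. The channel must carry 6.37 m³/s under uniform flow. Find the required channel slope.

S = 0.0043

For a circular section of diameter D = 1.88 m at depth y = 1.43 m, the central angle is θ = 2 arccos(1 − 2y/D) = 4.238 rad. Then A = (D²/8)(θ − sin θ) = 2.266 m² and P = Dθ/2 = 3.984 m.
Hydraulic radius R = A/P = 2.266/3.984 = 0.5687 m.
From Manning's equation, S = [nQ / (1 A R^(2/3))]² = [0.016 × 6.37 / (1 × 2.266 × 0.5687^(2/3))]² = 0.0043.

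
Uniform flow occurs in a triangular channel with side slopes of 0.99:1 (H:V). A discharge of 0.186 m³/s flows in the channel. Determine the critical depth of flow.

At critical depth, Q² T / (g A³) = 1, i.e. A³/T = Q²/g = 0.186²/9.81 = 0.003527.
Try y = 0.464 m: A³/T = 0.01054 — high.
Try y = 0.275 m: A³/T = 0.0007707 — low.
Try y = 0.373 m: A³/T = 0.003538 — close enough.

y_c = 0.373 m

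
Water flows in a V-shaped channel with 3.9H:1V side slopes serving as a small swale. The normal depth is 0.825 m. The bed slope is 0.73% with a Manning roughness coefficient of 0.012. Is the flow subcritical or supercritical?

For a triangular section with side slope z = 3.9: A = zy² = 3.9×0.825² = 2.654 m²; P = 2y√(1+z²) = 2×0.825×4.026 = 6.643 m.
Hydraulic radius R = A/P = 2.654/6.643 = 0.3996 m.
V = (1/n) R^(2/3) √S = (1/0.012) × 0.3996^(2/3) × √0.0073 = 3.863 m/s. Hydraulic depth D_h = A/T = 2.654/6.435 = 0.4125 m.
Froude number Fr = V/√(g·D_h) = 3.863/√(9.81×0.4125) = 1.92, which is greater than 1, so the flow is supercritical.

supercritical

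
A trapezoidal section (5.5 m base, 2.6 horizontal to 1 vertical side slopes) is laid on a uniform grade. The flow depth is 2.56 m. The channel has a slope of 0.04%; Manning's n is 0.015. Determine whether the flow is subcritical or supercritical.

subcritical

With bottom width b = 5.5 m and side slope z = 2.6: A = (b + zy)y = (5.5 + 2.6×2.56)×2.56 = 31.12 m²; P = b + 2y√(1+z²) = 5.5 + 2×2.56×2.786 = 19.76 m.
Hydraulic radius R = A/P = 31.12/19.76 = 1.575 m.
V = (1/n) R^(2/3) √S = (1/0.015) × 1.575^(2/3) × √0.0004 = 1.805 m/s. Hydraulic depth D_h = A/T = 31.12/18.81 = 1.654 m.
Froude number Fr = V/√(g·D_h) = 1.805/√(9.81×1.654) = 0.448, which is less than 1, so the flow is subcritical.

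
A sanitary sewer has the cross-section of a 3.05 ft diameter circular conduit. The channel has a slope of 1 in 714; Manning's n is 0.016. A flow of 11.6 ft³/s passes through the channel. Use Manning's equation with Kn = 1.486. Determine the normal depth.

Manning's equation rearranged: A R^(2/3) = nQ / (1.486·√S) = 0.016 × 11.6 / (1.486 × √0.001401) = 3.337.
Trying y = 1.29 ft: A R^(2/3) = 2.274 — low.
Trying y = 1.61 ft: A R^(2/3) = 3.339 — close enough.

y_n = 1.61 ft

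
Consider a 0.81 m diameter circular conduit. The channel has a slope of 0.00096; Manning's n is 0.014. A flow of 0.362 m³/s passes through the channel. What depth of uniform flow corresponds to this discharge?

y_n = 0.612 m

Manning's equation rearranged: A R^(2/3) = nQ / (1·√S) = 0.014 × 0.362 / (√0.00096) = 0.1636.
Trying y = 0.486 m: A R^(2/3) = 0.1194 — low.
Trying y = 0.687 m: A R^(2/3) = 0.1828 — high.
Trying y = 0.612 m: A R^(2/3) = 0.1634 — matches.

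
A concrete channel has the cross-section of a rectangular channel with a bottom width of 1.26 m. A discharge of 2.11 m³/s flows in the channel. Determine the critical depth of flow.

y_c = 0.659 m

For a rectangular channel, critical depth y_c = (q²/g)^(1/3) where q = Q/b = 2.11/1.26 = 1.675 m²/s.
So y_c = (1.675²/9.81)^(1/3) = 0.659 m.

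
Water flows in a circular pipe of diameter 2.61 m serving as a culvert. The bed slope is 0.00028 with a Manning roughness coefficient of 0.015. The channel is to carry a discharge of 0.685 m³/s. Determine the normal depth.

y_n = 0.689 m

Manning's equation rearranged: A R^(2/3) = nQ / (1·√S) = 0.015 × 0.685 / (√0.00028) = 0.614.
Trying y = 0.792 m: A R^(2/3) = 0.8058 — too large.
Trying y = 0.689 m: A R^(2/3) = 0.614 — close enough.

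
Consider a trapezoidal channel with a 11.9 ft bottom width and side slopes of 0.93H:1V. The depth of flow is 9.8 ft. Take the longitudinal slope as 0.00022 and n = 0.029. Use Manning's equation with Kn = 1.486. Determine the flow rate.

With bottom width b = 11.9 ft and side slope z = 0.93: A = (b + zy)y = (11.9 + 0.93×9.8)×9.8 = 205.9 ft²; P = b + 2y√(1+z²) = 11.9 + 2×9.8×1.366 = 38.67 ft.
Hydraulic radius R = A/P = 205.9/38.67 = 5.326 ft.
Manning's equation: Q = (1.486/n) A R^(2/3) S^(1/2) = (1.486/0.029) × 205.9 × 5.326^(2/3) × 0.00022^(1/2) = 477 ft³/s.

Q = 477 ft³/s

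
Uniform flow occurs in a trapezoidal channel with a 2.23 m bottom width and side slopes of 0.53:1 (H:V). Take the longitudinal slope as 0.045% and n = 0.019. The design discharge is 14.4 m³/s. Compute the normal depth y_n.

y_n = 2.93 m

Manning's equation rearranged: A R^(2/3) = nQ / (1·√S) = 0.019 × 14.4 / (√0.00045) = 12.9.
Try y = 3.51 m: A R^(2/3) = 18.06 — too large.
Try y = 2.29 m: A R^(2/3) = 8.218 — too small.
Try y = 2.93 m: A R^(2/3) = 12.87 — ≈ 12.9.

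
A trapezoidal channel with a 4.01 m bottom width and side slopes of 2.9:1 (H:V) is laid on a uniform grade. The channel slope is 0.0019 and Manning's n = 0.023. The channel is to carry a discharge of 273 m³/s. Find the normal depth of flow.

y_n = 4.57 m

Manning's equation rearranged: A R^(2/3) = nQ / (1·√S) = 0.023 × 273 / (√0.0019) = 144.1.
Trying y = 4.1 m: A R^(2/3) = 111.4 — low.
Trying y = 5.09 m: A R^(2/3) = 185.8 — high.
Trying y = 4.57 m: A R^(2/3) = 143.8 — ≈ 144.1.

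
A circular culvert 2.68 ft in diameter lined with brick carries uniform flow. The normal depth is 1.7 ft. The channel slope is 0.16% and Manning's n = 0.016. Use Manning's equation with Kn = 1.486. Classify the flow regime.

For a circular section of diameter D = 2.68 ft at depth y = 1.7 ft, the central angle is θ = 2 arccos(1 − 2y/D) = 3.686 rad. Then A = (D²/8)(θ − sin θ) = 3.774 ft² and P = Dθ/2 = 4.939 ft.
Hydraulic radius R = A/P = 3.774/4.939 = 0.7641 ft.
V = (1.486/n) R^(2/3) √S = (1.486/0.016) × 0.7641^(2/3) × √0.0016 = 3.105 ft/s. Hydraulic depth D_h = A/T = 3.774/2.581 = 1.462 ft.
Froude number Fr = V/√(g·D_h) = 3.105/√(32.2×1.462) = 0.453, which is less than 1, so the flow is subcritical.

subcritical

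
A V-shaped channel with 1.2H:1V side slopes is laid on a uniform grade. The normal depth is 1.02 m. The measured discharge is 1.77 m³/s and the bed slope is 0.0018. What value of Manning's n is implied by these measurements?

n = 0.016

For a triangular section with side slope z = 1.2: A = zy² = 1.2×1.02² = 1.248 m²; P = 2y√(1+z²) = 2×1.02×1.562 = 3.187 m.
Hydraulic radius R = A/P = 1.248/3.187 = 0.3918 m.
Rearranging Manning's equation: n = (1/Q) A R^(2/3) S^(1/2) = (1/1.77) × 1.248 × 0.3918^(2/3) × √0.0018 = 0.016.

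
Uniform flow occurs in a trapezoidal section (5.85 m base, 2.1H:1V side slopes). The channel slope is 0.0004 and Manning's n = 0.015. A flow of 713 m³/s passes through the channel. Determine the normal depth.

y_n = 8.44 m

Manning's equation rearranged: A R^(2/3) = nQ / (1·√S) = 0.015 × 713 / (√0.0004) = 534.8.
Try y = 6.74 m: A R^(2/3) = 318.1 — short.
Try y = 8.44 m: A R^(2/3) = 535.1 — ≈ 534.8.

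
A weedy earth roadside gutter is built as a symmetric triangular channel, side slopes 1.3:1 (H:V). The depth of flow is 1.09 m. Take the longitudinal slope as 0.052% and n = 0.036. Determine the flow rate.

For a triangular section with side slope z = 1.3: A = zy² = 1.3×1.09² = 1.545 m²; P = 2y√(1+z²) = 2×1.09×1.64 = 3.575 m.
Hydraulic radius R = A/P = 1.545/3.575 = 0.432 m.
Manning's equation: Q = (1/n) A R^(2/3) S^(1/2) = (1/0.036) × 1.545 × 0.432^(2/3) × 0.00052^(1/2) = 0.559 m³/s.

Q = 0.559 m³/s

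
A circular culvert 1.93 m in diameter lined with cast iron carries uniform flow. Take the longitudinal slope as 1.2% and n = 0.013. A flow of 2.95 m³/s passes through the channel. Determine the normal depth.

Manning's equation rearranged: A R^(2/3) = nQ / (1·√S) = 0.013 × 2.95 / (√0.012) = 0.3501.
At y = 0.508 m: A R^(2/3) = 0.2729 — too small.
At y = 0.695 m: A R^(2/3) = 0.4992 — too large.
At y = 0.577 m: A R^(2/3) = 0.3501 — close enough.

y_n = 0.577 m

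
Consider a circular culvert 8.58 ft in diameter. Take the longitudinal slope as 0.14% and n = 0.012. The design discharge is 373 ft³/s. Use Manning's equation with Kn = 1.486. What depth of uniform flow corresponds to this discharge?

y_n = 6.01 ft

Manning's equation rearranged: A R^(2/3) = nQ / (1.486·√S) = 0.012 × 373 / (1.486 × √0.0014) = 80.5.
Trying y = 4.95 ft: A R^(2/3) = 60.79 — low.
Trying y = 7.54 ft: A R^(2/3) = 101.3 — high.
Trying y = 6.01 ft: A R^(2/3) = 80.58 — ≈ 80.5.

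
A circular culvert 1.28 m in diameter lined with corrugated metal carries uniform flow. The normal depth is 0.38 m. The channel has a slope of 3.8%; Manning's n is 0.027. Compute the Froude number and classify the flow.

supercritical

For a circular section of diameter D = 1.28 m at depth y = 0.38 m, the central angle is θ = 2 arccos(1 − 2y/D) = 2.305 rad. Then A = (D²/8)(θ − sin θ) = 0.32 m² and P = Dθ/2 = 1.475 m.
Hydraulic radius R = A/P = 0.32/1.475 = 0.2169 m.
V = (1/n) R^(2/3) √S = (1/0.027) × 0.2169^(2/3) × √0.038 = 2.607 m/s. Hydraulic depth D_h = A/T = 0.32/1.17 = 0.2736 m.
Froude number Fr = V/√(g·D_h) = 2.607/√(9.81×0.2736) = 1.59, which is greater than 1, so the flow is supercritical.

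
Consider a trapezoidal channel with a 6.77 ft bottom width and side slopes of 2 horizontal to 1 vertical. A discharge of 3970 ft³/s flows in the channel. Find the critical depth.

y_c = 10.4 ft

At critical depth, Q² T / (g A³) = 1, i.e. A³/T = Q²/g = 3970²/32.2 = 489500.
Trying y = 9.19 ft: A³/T = 283600 — short.
Trying y = 10.4 ft: A³/T = 487300 — matches.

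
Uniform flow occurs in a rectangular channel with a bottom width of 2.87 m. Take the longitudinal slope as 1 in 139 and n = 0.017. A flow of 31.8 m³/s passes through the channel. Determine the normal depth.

Manning's equation rearranged: A R^(2/3) = nQ / (1·√S) = 0.017 × 31.8 / (√0.007194) = 6.374.
Try y = 3.04 m: A R^(2/3) = 8.578 — too large.
Try y = 1.8 m: A R^(2/3) = 4.446 — too small.
Try y = 2.39 m: A R^(2/3) = 6.378 — matches.

y_n = 2.39 m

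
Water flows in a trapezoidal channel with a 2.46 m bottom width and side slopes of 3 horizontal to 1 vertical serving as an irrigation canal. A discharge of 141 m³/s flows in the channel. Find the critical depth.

At critical depth, Q² T / (g A³) = 1, i.e. A³/T = Q²/g = 141²/9.81 = 2027.
Try y = 2.37 m: A³/T = 699.5 — short.
Try y = 3.8 m: A³/T = 5784 — over.
Try y = 3.01 m: A³/T = 2016 — ≈ 2027.

y_c = 3.01 m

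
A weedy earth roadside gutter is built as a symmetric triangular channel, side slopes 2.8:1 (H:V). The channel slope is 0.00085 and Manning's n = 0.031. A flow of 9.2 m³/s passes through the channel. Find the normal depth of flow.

Manning's equation rearranged: A R^(2/3) = nQ / (1·√S) = 0.031 × 9.2 / (√0.00085) = 9.782.
At y = 1.35 m: A R^(2/3) = 3.773 — low.
At y = 2.22 m: A R^(2/3) = 14.21 — high.
At y = 1.93 m: A R^(2/3) = 9.785 — matches.

y_n = 1.93 m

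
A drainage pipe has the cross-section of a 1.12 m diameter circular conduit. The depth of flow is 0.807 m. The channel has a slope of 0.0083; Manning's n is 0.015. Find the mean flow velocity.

V = 2.93 m/s

For a circular section of diameter D = 1.12 m at depth y = 0.807 m, the central angle is θ = 2 arccos(1 − 2y/D) = 4.055 rad. Then A = (D²/8)(θ − sin θ) = 0.76 m² and P = Dθ/2 = 2.271 m.
Hydraulic radius R = A/P = 0.76/2.271 = 0.3347 m.
From Manning's equation, V = (1/n) R^(2/3) S^(1/2) = (1/0.015) × 0.3347^(2/3) × 0.0083^(1/2) = 2.93 m/s.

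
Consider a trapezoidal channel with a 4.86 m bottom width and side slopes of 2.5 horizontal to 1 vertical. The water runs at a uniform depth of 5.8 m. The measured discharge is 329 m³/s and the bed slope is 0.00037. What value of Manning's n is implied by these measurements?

n = 0.014

With bottom width b = 4.86 m and side slope z = 2.5: A = (b + zy)y = (4.86 + 2.5×5.8)×5.8 = 112.3 m²; P = b + 2y√(1+z²) = 4.86 + 2×5.8×2.693 = 36.09 m.
Hydraulic radius R = A/P = 112.3/36.09 = 3.111 m.
Rearranging Manning's equation: n = (1/Q) A R^(2/3) S^(1/2) = (1/329) × 112.3 × 3.111^(2/3) × √0.00037 = 0.014.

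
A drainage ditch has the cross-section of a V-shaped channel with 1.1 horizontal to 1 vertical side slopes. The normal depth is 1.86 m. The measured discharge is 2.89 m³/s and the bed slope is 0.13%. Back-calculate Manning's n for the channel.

For a triangular section with side slope z = 1.1: A = zy² = 1.1×1.86² = 3.806 m²; P = 2y√(1+z²) = 2×1.86×1.487 = 5.53 m.
Hydraulic radius R = A/P = 3.806/5.53 = 0.6881 m.
Rearranging Manning's equation: n = (1/Q) A R^(2/3) S^(1/2) = (1/2.89) × 3.806 × 0.6881^(2/3) × √0.0013 = 0.037.

n = 0.037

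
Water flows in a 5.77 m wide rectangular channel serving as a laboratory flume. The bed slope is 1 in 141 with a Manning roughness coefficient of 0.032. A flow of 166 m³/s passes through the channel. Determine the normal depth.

Manning's equation rearranged: A R^(2/3) = nQ / (1·√S) = 0.032 × 166 / (√0.007092) = 63.08.
At y = 8.19 m: A R^(2/3) = 78.32 — too large.
At y = 6.82 m: A R^(2/3) = 63.04 — close enough.

y_n = 6.82 m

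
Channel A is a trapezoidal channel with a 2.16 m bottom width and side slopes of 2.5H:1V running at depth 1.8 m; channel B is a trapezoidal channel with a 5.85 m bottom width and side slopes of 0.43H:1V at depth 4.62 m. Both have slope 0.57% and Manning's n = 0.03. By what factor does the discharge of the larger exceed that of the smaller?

5.19

Channel A: With bottom width b = 2.16 m and side slope z = 2.5: A = (b + zy)y = (2.16 + 2.5×1.8)×1.8 = 11.99 m²; P = b + 2y√(1+z²) = 2.16 + 2×1.8×2.693 = 11.85 m. Hydraulic radius R = A/P = 11.99/11.85 = 1.011 m. Q_A = (1/0.03)·11.99·1.011^(2/3)·√0.0057 = 30.4 m³/s.
Channel B: With bottom width b = 5.85 m and side slope z = 0.43: A = (b + zy)y = (5.85 + 0.43×4.62)×4.62 = 36.21 m²; P = b + 2y√(1+z²) = 5.85 + 2×4.62×1.089 = 15.91 m. Hydraulic radius R = A/P = 36.21/15.91 = 2.276 m. Q_B = (1/0.03)·36.21·2.276^(2/3)·√0.0057 = 157.6 m³/s.
The larger discharge is 157.6 m³/s and the smaller is 30.4 m³/s; the ratio is 5.19.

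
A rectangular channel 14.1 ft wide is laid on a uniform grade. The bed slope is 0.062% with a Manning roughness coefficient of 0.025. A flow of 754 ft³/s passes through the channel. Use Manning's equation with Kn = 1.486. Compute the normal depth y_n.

Manning's equation rearranged: A R^(2/3) = nQ / (1.486·√S) = 0.025 × 754 / (1.486 × √0.00062) = 509.4.
Try y = 11.6 ft: A R^(2/3) = 438.2 — low.
Try y = 14.2 ft: A R^(2/3) = 562.7 — high.
Try y = 13.1 ft: A R^(2/3) = 509.7 — close enough.

y_n = 13.1 ft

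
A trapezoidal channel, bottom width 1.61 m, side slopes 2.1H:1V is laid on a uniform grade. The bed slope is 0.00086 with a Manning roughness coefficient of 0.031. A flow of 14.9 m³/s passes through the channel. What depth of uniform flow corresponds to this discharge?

y_n = 2.24 m

Manning's equation rearranged: A R^(2/3) = nQ / (1·√S) = 0.031 × 14.9 / (√0.00086) = 15.75.
At y = 1.59 m: A R^(2/3) = 7.192 — short.
At y = 2.65 m: A R^(2/3) = 23.39 — over.
At y = 2.24 m: A R^(2/3) = 15.75 — ≈ 15.75.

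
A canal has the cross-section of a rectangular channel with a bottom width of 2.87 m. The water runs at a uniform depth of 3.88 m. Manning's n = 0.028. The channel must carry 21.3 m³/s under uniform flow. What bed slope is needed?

S = 0.0027

Flow area A = b·y = 2.87 × 3.88 = 11.14 m². Wetted perimeter P = b + 2y = 2.87 + 2×3.88 = 10.63 m.
Hydraulic radius R = A/P = 11.14/10.63 = 1.048 m.
From Manning's equation, S = [nQ / (1 A R^(2/3))]² = [0.028 × 21.3 / (1 × 11.14 × 1.048^(2/3))]² = 0.0027.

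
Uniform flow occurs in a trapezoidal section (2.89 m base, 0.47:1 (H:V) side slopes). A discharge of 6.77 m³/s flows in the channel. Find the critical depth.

At critical depth, Q² T / (g A³) = 1, i.e. A³/T = Q²/g = 6.77²/9.81 = 4.672.
Trying y = 0.671 m: A³/T = 2.826 — too small.
Trying y = 0.972 m: A³/T = 9.051 — too large.
Trying y = 0.788 m: A³/T = 4.671 — ≈ 4.672.

y_c = 0.788 m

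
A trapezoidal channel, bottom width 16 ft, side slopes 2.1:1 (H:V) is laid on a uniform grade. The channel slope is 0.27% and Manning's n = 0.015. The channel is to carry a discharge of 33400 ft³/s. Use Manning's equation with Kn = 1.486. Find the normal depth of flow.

y_n = 21.3 ft

Manning's equation rearranged: A R^(2/3) = nQ / (1.486·√S) = 0.015 × 33400 / (1.486 × √0.0027) = 6488.
Try y = 24.7 ft: A R^(2/3) = 9176 — over.
Try y = 18.8 ft: A R^(2/3) = 4868 — short.
Try y = 21.3 ft: A R^(2/3) = 6491 — ≈ 6488.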